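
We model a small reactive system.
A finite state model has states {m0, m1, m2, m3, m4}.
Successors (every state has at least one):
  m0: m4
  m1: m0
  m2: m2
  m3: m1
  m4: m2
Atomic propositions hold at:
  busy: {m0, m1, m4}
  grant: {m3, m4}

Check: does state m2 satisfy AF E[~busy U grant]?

Sat(~busy) = {m2, m3}
E[~busy U grant]: least fixpoint, start Z0 = Sat(grant) = {m3, m4}, add states in Sat(~busy) with some successor in Z. Already a fixed point.
Sat(E[~busy U grant]) = {m3, m4}
AF E[~busy U grant]: least fixpoint, start Z0 = {m3, m4}, add states with every successor in Z. Z1 = {m0, m3, m4}; Z2 = {m0, m1, m3, m4}; fixed.
Sat(AF E[~busy U grant]) = {m0, m1, m3, m4}
m2 ∉ Sat(AF E[~busy U grant]) = {m0, m1, m3, m4}, so the formula does not hold at m2.

No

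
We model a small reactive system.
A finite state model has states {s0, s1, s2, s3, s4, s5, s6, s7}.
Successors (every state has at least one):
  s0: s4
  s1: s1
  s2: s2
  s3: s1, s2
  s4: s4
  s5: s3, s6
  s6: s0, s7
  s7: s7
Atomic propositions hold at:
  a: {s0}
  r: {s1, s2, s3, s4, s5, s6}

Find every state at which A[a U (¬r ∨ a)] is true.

{s0, s7}

Sat(¬r) = {s0, s7}
Sat(¬r ∨ a) = {s0, s7}
A[a U (¬r ∨ a)]: least fixpoint, start Z0 = Sat((¬r ∨ a)) = {s0, s7}, add states in Sat(a) with every successor in Z. Already a fixed point.
Sat(A[a U (¬r ∨ a)]) = {s0, s7}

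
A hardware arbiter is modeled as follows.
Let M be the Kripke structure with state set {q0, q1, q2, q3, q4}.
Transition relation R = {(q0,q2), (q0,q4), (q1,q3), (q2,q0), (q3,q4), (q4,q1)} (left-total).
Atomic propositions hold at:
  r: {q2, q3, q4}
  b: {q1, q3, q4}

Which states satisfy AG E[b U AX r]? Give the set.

Sat(AX r) = {s : every successor in {q2, q3, q4}} = {q0, q1, q3}
E[b U AX r]: least fixpoint, start Z0 = Sat(AX r) = {q0, q1, q3}, add states in Sat(b) with some successor in Z. Z1 = {q0, q1, q3, q4}; fixed.
Sat(E[b U AX r]) = {q0, q1, q3, q4}
AG E[b U AX r]: greatest fixpoint, start Z0 = {q0, q1, q3, q4}, keep only states in Sat with every successor in Z. Z1 = {q1, q3, q4}; fixed.
Sat(AG E[b U AX r]) = {q1, q3, q4}

{q1, q3, q4}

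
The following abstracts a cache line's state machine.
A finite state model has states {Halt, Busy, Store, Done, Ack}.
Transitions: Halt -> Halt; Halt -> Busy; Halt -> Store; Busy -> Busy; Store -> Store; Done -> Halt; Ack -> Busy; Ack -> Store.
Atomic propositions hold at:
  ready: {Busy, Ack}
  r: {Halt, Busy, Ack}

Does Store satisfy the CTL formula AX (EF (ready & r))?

Sat(ready & r) = {Busy, Ack}
EF (ready & r): least fixpoint, start Z0 = {Busy, Ack}, add states with some successor in Z. Z1 = {Halt, Busy, Ack}; Z2 = {Halt, Busy, Done, Ack}; fixed.
Sat(EF (ready & r)) = {Halt, Busy, Done, Ack}
Sat(AX (EF (ready & r))) = {s : every successor in {Halt, Busy, Done, Ack}} = {Busy, Done}
Store ∉ Sat(AX (EF (ready & r))) = {Busy, Done}, so the formula does not hold at Store.

No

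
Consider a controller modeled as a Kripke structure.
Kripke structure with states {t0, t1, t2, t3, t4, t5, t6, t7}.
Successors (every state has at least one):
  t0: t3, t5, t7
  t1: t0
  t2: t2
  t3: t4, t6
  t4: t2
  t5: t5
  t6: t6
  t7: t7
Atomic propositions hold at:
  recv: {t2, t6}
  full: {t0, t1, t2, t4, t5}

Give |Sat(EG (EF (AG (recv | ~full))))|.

7

Sat(~full) = {t3, t6, t7}
Sat(recv | ~full) = {t2, t3, t6, t7}
AG (recv | ~full): greatest fixpoint, start Z0 = {t2, t3, t6, t7}, keep only states in Sat with every successor in Z. Z1 = {t2, t6, t7}; fixed.
Sat(AG (recv | ~full)) = {t2, t6, t7}
EF (AG (recv | ~full)): least fixpoint, start Z0 = {t2, t6, t7}, add states with some successor in Z. Z1 = {t0, t2, t3, t4, t6, t7}; Z2 = {t0, t1, t2, t3, t4, t6, t7}; fixed.
Sat(EF (AG (recv | ~full))) = {t0, t1, t2, t3, t4, t6, t7}
EG (EF (AG (recv | ~full))): greatest fixpoint, start Z0 = {t0, t1, t2, t3, t4, t6, t7}, keep only states in Sat with some successor in Z. Already a fixed point.
Sat(EG (EF (AG (recv | ~full)))) = {t0, t1, t2, t3, t4, t6, t7}
|Sat(EG (EF (AG (recv | ~full))))| = |{t0, t1, t2, t3, t4, t6, t7}| = 7.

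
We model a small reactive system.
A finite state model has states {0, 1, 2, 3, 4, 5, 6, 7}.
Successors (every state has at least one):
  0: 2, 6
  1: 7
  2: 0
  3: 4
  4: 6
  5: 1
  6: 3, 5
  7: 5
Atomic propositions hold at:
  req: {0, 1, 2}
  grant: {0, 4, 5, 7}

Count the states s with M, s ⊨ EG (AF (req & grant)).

Sat(req & grant) = {0}
AF (req & grant): least fixpoint, start Z0 = {0}, add states with every successor in Z. Z1 = {0, 2}; fixed.
Sat(AF (req & grant)) = {0, 2}
EG (AF (req & grant)): greatest fixpoint, start Z0 = {0, 2}, keep only states in Sat with some successor in Z. Already a fixed point.
Sat(EG (AF (req & grant))) = {0, 2}
|Sat(EG (AF (req & grant)))| = |{0, 2}| = 2.

2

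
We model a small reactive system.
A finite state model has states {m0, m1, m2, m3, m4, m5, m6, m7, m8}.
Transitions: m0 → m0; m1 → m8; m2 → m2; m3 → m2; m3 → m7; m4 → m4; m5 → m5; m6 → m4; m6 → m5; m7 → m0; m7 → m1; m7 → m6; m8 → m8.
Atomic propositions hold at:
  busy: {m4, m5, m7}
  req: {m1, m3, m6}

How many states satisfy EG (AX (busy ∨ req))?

3

Sat(busy ∨ req) = {m1, m3, m4, m5, m6, m7}
Sat(AX (busy ∨ req)) = {s : every successor in {m1, m3, m4, m5, m6, m7}} = {m4, m5, m6}
EG (AX (busy ∨ req)): greatest fixpoint, start Z0 = {m4, m5, m6}, keep only states in Sat with some successor in Z. Already a fixed point.
Sat(EG (AX (busy ∨ req))) = {m4, m5, m6}
|Sat(EG (AX (busy ∨ req)))| = |{m4, m5, m6}| = 3.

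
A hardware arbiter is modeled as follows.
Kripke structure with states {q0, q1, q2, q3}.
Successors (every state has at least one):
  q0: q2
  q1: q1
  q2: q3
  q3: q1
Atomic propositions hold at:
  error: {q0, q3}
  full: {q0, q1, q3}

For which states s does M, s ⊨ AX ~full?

{q0}

Sat(~full) = {q2}
Sat(AX ~full) = {s : every successor in {q2}} = {q0}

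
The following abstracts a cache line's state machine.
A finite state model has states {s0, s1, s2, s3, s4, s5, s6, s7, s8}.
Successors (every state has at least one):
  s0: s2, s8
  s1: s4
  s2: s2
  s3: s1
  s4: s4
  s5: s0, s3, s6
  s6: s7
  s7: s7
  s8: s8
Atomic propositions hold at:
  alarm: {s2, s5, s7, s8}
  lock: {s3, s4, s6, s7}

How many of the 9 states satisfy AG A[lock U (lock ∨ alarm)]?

5

Sat(lock ∨ alarm) = {s2, s3, s4, s5, s6, s7, s8}
A[lock U (lock ∨ alarm)]: least fixpoint, start Z0 = Sat((lock ∨ alarm)) = {s2, s3, s4, s5, s6, s7, s8}, add states in Sat(lock) with every successor in Z. Already a fixed point.
Sat(A[lock U (lock ∨ alarm)]) = {s2, s3, s4, s5, s6, s7, s8}
AG A[lock U (lock ∨ alarm)]: greatest fixpoint, start Z0 = {s2, s3, s4, s5, s6, s7, s8}, keep only states in Sat with every successor in Z. Z1 = {s2, s4, s6, s7, s8}; fixed.
Sat(AG A[lock U (lock ∨ alarm)]) = {s2, s4, s6, s7, s8}
|Sat(AG A[lock U (lock ∨ alarm)])| = |{s2, s4, s6, s7, s8}| = 5.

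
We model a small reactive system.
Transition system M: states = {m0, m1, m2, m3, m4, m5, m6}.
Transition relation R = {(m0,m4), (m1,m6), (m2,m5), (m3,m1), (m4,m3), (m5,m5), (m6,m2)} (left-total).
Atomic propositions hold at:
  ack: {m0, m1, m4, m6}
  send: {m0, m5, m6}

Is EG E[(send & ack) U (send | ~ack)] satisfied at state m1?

Sat(send & ack) = {m0, m6}
Sat(~ack) = {m2, m3, m5}
Sat(send | ~ack) = {m0, m2, m3, m5, m6}
E[(send & ack) U (send | ~ack)]: least fixpoint, start Z0 = Sat((send | ~ack)) = {m0, m2, m3, m5, m6}, add states in Sat(send & ack) with some successor in Z. Already a fixed point.
Sat(E[(send & ack) U (send | ~ack)]) = {m0, m2, m3, m5, m6}
EG E[(send & ack) U (send | ~ack)]: greatest fixpoint, start Z0 = {m0, m2, m3, m5, m6}, keep only states in Sat with some successor in Z. Z1 = {m2, m5, m6}; fixed.
Sat(EG E[(send & ack) U (send | ~ack)]) = {m2, m5, m6}
m1 ∉ Sat(EG E[(send & ack) U (send | ~ack)]) = {m2, m5, m6}, so the formula does not hold at m1.

No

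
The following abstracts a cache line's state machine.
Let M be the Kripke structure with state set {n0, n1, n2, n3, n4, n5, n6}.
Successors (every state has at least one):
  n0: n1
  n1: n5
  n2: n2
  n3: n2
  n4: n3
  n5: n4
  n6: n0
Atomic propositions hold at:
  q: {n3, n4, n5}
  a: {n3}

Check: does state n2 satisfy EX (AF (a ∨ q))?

Sat(a ∨ q) = {n3, n4, n5}
AF (a ∨ q): least fixpoint, start Z0 = {n3, n4, n5}, add states with every successor in Z. Z1 = {n1, n3, n4, n5}; Z2 = {n0, n1, n3, n4, n5}; Z3 = {n0, n1, n3, n4, n5, n6}; fixed.
Sat(AF (a ∨ q)) = {n0, n1, n3, n4, n5, n6}
Sat(EX (AF (a ∨ q))) = {s : some successor in {n0, n1, n3, n4, n5, n6}} = {n0, n1, n4, n5, n6}
n2 ∉ Sat(EX (AF (a ∨ q))) = {n0, n1, n4, n5, n6}, so the formula does not hold at n2.

No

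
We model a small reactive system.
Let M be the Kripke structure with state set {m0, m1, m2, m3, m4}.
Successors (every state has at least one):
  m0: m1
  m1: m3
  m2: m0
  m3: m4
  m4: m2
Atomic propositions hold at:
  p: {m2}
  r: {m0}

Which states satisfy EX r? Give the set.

{m2}

Sat(EX r) = {s : some successor in {m0}} = {m2}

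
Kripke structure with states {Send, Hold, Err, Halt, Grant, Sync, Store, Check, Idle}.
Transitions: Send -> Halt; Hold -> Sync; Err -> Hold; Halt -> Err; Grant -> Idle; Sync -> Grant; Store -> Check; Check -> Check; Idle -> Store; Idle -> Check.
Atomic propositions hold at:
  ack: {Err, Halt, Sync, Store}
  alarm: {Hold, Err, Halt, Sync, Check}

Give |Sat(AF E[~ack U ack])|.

8

Sat(~ack) = {Send, Hold, Grant, Check, Idle}
E[~ack U ack]: least fixpoint, start Z0 = Sat(ack) = {Err, Halt, Sync, Store}, add states in Sat(~ack) with some successor in Z. Z1 = {Send, Hold, Err, Halt, Sync, Store, Idle}; Z2 = {Send, Hold, Err, Halt, Grant, Sync, Store, Idle}; fixed.
Sat(E[~ack U ack]) = {Send, Hold, Err, Halt, Grant, Sync, Store, Idle}
AF E[~ack U ack]: least fixpoint, start Z0 = {Send, Hold, Err, Halt, Grant, Sync, Store, Idle}, add states with every successor in Z. Already a fixed point.
Sat(AF E[~ack U ack]) = {Send, Hold, Err, Halt, Grant, Sync, Store, Idle}
|Sat(AF E[~ack U ack])| = |{Send, Hold, Err, Halt, Grant, Sync, Store, Idle}| = 8.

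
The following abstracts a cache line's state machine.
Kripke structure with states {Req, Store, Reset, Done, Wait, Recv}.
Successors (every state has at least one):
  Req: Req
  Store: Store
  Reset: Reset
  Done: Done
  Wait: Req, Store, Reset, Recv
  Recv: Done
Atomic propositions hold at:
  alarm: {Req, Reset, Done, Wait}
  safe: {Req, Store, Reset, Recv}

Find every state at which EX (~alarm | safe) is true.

{Req, Store, Reset, Wait}

Sat(~alarm) = {Store, Recv}
Sat(~alarm | safe) = {Req, Store, Reset, Recv}
Sat(EX (~alarm | safe)) = {s : some successor in {Req, Store, Reset, Recv}} = {Req, Store, Reset, Wait}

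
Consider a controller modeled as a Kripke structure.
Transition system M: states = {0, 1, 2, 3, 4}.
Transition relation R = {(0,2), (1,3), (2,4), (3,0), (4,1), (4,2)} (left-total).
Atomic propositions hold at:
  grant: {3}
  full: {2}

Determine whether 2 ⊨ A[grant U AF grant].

AF grant: least fixpoint, start Z0 = {3}, add states with every successor in Z. Z1 = {1, 3}; fixed.
Sat(AF grant) = {1, 3}
A[grant U AF grant]: least fixpoint, start Z0 = Sat(AF grant) = {1, 3}, add states in Sat(grant) with every successor in Z. Already a fixed point.
Sat(A[grant U AF grant]) = {1, 3}
2 ∉ Sat(A[grant U AF grant]) = {1, 3}, so the formula does not hold at 2.

No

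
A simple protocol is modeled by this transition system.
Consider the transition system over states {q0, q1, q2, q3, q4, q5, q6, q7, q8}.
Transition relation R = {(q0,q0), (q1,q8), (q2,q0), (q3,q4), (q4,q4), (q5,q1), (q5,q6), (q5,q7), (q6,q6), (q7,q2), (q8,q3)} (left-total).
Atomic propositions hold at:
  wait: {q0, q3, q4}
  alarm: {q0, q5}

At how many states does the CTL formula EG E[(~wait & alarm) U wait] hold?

3

Sat(~wait) = {q1, q2, q5, q6, q7, q8}
Sat(~wait & alarm) = {q5}
E[(~wait & alarm) U wait]: least fixpoint, start Z0 = Sat(wait) = {q0, q3, q4}, add states in Sat(~wait & alarm) with some successor in Z. Already a fixed point.
Sat(E[(~wait & alarm) U wait]) = {q0, q3, q4}
EG E[(~wait & alarm) U wait]: greatest fixpoint, start Z0 = {q0, q3, q4}, keep only states in Sat with some successor in Z. Already a fixed point.
Sat(EG E[(~wait & alarm) U wait]) = {q0, q3, q4}
|Sat(EG E[(~wait & alarm) U wait])| = |{q0, q3, q4}| = 3.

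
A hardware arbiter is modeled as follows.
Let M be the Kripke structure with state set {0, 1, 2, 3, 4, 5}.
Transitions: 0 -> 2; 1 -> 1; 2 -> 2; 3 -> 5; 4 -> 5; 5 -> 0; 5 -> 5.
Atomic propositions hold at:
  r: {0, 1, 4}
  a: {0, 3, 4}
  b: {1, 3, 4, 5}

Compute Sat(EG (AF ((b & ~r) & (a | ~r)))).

Sat(~r) = {2, 3, 5}
Sat(b & ~r) = {3, 5}
Sat(a | ~r) = {0, 2, 3, 4, 5}
Sat((b & ~r) & (a | ~r)) = {3, 5}
AF ((b & ~r) & (a | ~r)): least fixpoint, start Z0 = {3, 5}, add states with every successor in Z. Z1 = {3, 4, 5}; fixed.
Sat(AF ((b & ~r) & (a | ~r))) = {3, 4, 5}
EG (AF ((b & ~r) & (a | ~r))): greatest fixpoint, start Z0 = {3, 4, 5}, keep only states in Sat with some successor in Z. Already a fixed point.
Sat(EG (AF ((b & ~r) & (a | ~r)))) = {3, 4, 5}

{3, 4, 5}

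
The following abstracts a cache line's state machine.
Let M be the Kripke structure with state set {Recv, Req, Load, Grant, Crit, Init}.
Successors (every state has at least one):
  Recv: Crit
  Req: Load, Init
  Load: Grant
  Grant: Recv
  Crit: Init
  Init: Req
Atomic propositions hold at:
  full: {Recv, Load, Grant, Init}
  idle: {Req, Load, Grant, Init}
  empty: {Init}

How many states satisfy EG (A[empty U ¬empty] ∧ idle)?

2

Sat(¬empty) = {Recv, Req, Load, Grant, Crit}
A[empty U ¬empty]: least fixpoint, start Z0 = Sat(¬empty) = {Recv, Req, Load, Grant, Crit}, add states in Sat(empty) with every successor in Z. Z1 = {Recv, Req, Load, Grant, Crit, Init}; fixed.
Sat(A[empty U ¬empty]) = {Recv, Req, Load, Grant, Crit, Init}
Sat(A[empty U ¬empty] ∧ idle) = {Req, Load, Grant, Init}
EG (A[empty U ¬empty] ∧ idle): greatest fixpoint, start Z0 = {Req, Load, Grant, Init}, keep only states in Sat with some successor in Z. Z1 = {Req, Load, Init}; Z2 = {Req, Init}; fixed.
Sat(EG (A[empty U ¬empty] ∧ idle)) = {Req, Init}
|Sat(EG (A[empty U ¬empty] ∧ idle))| = |{Req, Init}| = 2.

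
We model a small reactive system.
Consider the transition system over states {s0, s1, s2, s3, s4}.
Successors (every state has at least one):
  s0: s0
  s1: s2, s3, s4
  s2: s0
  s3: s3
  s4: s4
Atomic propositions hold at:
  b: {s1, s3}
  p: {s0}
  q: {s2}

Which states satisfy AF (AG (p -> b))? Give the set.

Sat(p -> b) = {s1, s2, s3, s4}
AG (p -> b): greatest fixpoint, start Z0 = {s1, s2, s3, s4}, keep only states in Sat with every successor in Z. Z1 = {s1, s3, s4}; Z2 = {s3, s4}; fixed.
Sat(AG (p -> b)) = {s3, s4}
AF (AG (p -> b)): least fixpoint, start Z0 = {s3, s4}, add states with every successor in Z. Already a fixed point.
Sat(AF (AG (p -> b))) = {s3, s4}

{s3, s4}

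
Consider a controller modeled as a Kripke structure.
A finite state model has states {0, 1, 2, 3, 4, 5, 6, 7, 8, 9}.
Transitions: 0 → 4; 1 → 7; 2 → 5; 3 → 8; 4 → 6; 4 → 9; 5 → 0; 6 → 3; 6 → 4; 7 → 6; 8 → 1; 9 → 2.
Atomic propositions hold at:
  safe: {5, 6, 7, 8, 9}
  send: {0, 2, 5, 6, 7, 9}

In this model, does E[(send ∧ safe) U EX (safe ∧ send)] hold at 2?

Yes

Sat(send ∧ safe) = {5, 6, 7, 9}
Sat(safe ∧ send) = {5, 6, 7, 9}
Sat(EX (safe ∧ send)) = {s : some successor in {5, 6, 7, 9}} = {1, 2, 4, 7}
E[(send ∧ safe) U EX (safe ∧ send)]: least fixpoint, start Z0 = Sat(EX (safe ∧ send)) = {1, 2, 4, 7}, add states in Sat(send ∧ safe) with some successor in Z. Z1 = {1, 2, 4, 6, 7, 9}; fixed.
Sat(E[(send ∧ safe) U EX (safe ∧ send)]) = {1, 2, 4, 6, 7, 9}
2 ∈ Sat(E[(send ∧ safe) U EX (safe ∧ send)]) = {1, 2, 4, 6, 7, 9}, so the formula holds at 2.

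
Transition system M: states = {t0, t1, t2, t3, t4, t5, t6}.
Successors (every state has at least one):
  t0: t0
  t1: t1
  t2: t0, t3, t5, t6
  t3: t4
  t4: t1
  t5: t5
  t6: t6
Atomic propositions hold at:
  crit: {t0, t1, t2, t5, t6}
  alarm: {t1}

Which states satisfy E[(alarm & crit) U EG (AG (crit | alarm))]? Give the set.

{t0, t1, t5, t6}

Sat(alarm & crit) = {t1}
Sat(crit | alarm) = {t0, t1, t2, t5, t6}
AG (crit | alarm): greatest fixpoint, start Z0 = {t0, t1, t2, t5, t6}, keep only states in Sat with every successor in Z. Z1 = {t0, t1, t5, t6}; fixed.
Sat(AG (crit | alarm)) = {t0, t1, t5, t6}
EG (AG (crit | alarm)): greatest fixpoint, start Z0 = {t0, t1, t5, t6}, keep only states in Sat with some successor in Z. Already a fixed point.
Sat(EG (AG (crit | alarm))) = {t0, t1, t5, t6}
E[(alarm & crit) U EG (AG (crit | alarm))]: least fixpoint, start Z0 = Sat(EG (AG (crit | alarm))) = {t0, t1, t5, t6}, add states in Sat(alarm & crit) with some successor in Z. Already a fixed point.
Sat(E[(alarm & crit) U EG (AG (crit | alarm))]) = {t0, t1, t5, t6}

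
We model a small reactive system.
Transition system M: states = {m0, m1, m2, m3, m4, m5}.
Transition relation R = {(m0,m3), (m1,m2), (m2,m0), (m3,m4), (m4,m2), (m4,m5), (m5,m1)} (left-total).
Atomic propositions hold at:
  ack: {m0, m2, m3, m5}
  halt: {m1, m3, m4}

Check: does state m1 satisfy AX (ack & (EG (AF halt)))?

Yes

AF halt: least fixpoint, start Z0 = {m1, m3, m4}, add states with every successor in Z. Z1 = {m0, m1, m3, m4, m5}; Z2 = {m0, m1, m2, m3, m4, m5}; fixed.
Sat(AF halt) = {m0, m1, m2, m3, m4, m5}
EG (AF halt): greatest fixpoint, start Z0 = {m0, m1, m2, m3, m4, m5}, keep only states in Sat with some successor in Z. Already a fixed point.
Sat(EG (AF halt)) = {m0, m1, m2, m3, m4, m5}
Sat(ack & (EG (AF halt))) = {m0, m2, m3, m5}
Sat(AX (ack & (EG (AF halt)))) = {s : every successor in {m0, m2, m3, m5}} = {m0, m1, m2, m4}
m1 ∈ Sat(AX (ack & (EG (AF halt)))) = {m0, m1, m2, m4}, so the formula holds at m1.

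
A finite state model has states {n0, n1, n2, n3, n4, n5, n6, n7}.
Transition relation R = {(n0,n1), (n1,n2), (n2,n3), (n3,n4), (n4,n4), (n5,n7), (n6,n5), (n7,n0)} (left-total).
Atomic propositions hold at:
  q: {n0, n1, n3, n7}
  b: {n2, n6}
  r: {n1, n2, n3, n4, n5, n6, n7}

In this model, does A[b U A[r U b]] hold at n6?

Yes

A[r U b]: least fixpoint, start Z0 = Sat(b) = {n2, n6}, add states in Sat(r) with every successor in Z. Z1 = {n1, n2, n6}; fixed.
Sat(A[r U b]) = {n1, n2, n6}
A[b U A[r U b]]: least fixpoint, start Z0 = Sat(A[r U b]) = {n1, n2, n6}, add states in Sat(b) with every successor in Z. Already a fixed point.
Sat(A[b U A[r U b]]) = {n1, n2, n6}
n6 ∈ Sat(A[b U A[r U b]]) = {n1, n2, n6}, so the formula holds at n6.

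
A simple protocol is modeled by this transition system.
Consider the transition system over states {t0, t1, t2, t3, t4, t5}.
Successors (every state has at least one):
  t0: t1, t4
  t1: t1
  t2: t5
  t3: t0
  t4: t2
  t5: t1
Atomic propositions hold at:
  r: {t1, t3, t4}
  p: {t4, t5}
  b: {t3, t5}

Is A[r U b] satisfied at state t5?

Yes

A[r U b]: least fixpoint, start Z0 = Sat(b) = {t3, t5}, add states in Sat(r) with every successor in Z. Already a fixed point.
Sat(A[r U b]) = {t3, t5}
t5 ∈ Sat(A[r U b]) = {t3, t5}, so the formula holds at t5.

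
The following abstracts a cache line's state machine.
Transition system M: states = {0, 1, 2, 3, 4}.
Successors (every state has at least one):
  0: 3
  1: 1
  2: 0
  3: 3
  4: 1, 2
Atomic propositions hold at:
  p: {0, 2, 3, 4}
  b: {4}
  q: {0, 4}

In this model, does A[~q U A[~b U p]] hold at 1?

No

Sat(~q) = {1, 2, 3}
Sat(~b) = {0, 1, 2, 3}
A[~b U p]: least fixpoint, start Z0 = Sat(p) = {0, 2, 3, 4}, add states in Sat(~b) with every successor in Z. Already a fixed point.
Sat(A[~b U p]) = {0, 2, 3, 4}
A[~q U A[~b U p]]: least fixpoint, start Z0 = Sat(A[~b U p]) = {0, 2, 3, 4}, add states in Sat(~q) with every successor in Z. Already a fixed point.
Sat(A[~q U A[~b U p]]) = {0, 2, 3, 4}
1 ∉ Sat(A[~q U A[~b U p]]) = {0, 2, 3, 4}, so the formula does not hold at 1.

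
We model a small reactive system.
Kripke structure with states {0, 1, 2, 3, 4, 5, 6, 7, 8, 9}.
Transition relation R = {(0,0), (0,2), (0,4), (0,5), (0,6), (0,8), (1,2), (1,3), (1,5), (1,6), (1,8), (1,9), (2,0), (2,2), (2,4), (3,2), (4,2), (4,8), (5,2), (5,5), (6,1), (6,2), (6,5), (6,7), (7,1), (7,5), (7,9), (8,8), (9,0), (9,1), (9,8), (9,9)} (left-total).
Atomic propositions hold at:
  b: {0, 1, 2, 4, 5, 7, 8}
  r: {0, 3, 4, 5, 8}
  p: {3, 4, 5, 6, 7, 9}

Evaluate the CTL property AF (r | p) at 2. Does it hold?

No

Sat(r | p) = {0, 3, 4, 5, 6, 7, 8, 9}
AF (r | p): least fixpoint, start Z0 = {0, 3, 4, 5, 6, 7, 8, 9}, add states with every successor in Z. Already a fixed point.
Sat(AF (r | p)) = {0, 3, 4, 5, 6, 7, 8, 9}
2 ∉ Sat(AF (r | p)) = {0, 3, 4, 5, 6, 7, 8, 9}, so the formula does not hold at 2.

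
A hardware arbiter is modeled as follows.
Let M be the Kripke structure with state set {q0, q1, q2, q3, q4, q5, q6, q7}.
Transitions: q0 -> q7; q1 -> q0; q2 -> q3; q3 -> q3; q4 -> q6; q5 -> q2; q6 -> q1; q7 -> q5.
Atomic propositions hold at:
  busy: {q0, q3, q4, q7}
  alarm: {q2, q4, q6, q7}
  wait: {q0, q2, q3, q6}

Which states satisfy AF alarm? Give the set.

{q0, q1, q2, q4, q5, q6, q7}

AF alarm: least fixpoint, start Z0 = {q2, q4, q6, q7}, add states with every successor in Z. Z1 = {q0, q2, q4, q5, q6, q7}; Z2 = {q0, q1, q2, q4, q5, q6, q7}; fixed.
Sat(AF alarm) = {q0, q1, q2, q4, q5, q6, q7}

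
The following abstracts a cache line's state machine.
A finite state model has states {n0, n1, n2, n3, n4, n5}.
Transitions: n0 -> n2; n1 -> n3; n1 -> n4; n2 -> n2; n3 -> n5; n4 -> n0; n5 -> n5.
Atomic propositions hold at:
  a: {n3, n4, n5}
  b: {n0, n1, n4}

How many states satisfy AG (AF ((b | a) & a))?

2

Sat(b | a) = {n0, n1, n3, n4, n5}
Sat((b | a) & a) = {n3, n4, n5}
AF ((b | a) & a): least fixpoint, start Z0 = {n3, n4, n5}, add states with every successor in Z. Z1 = {n1, n3, n4, n5}; fixed.
Sat(AF ((b | a) & a)) = {n1, n3, n4, n5}
AG (AF ((b | a) & a)): greatest fixpoint, start Z0 = {n1, n3, n4, n5}, keep only states in Sat with every successor in Z. Z1 = {n1, n3, n5}; Z2 = {n3, n5}; fixed.
Sat(AG (AF ((b | a) & a))) = {n3, n5}
|Sat(AG (AF ((b | a) & a)))| = |{n3, n5}| = 2.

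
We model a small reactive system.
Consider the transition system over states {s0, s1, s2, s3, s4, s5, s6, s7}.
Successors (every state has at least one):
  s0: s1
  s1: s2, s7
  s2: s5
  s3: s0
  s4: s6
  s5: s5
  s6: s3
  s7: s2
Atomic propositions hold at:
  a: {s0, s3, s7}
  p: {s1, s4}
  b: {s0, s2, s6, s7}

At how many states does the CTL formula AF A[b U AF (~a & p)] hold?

Sat(~a) = {s1, s2, s4, s5, s6}
Sat(~a & p) = {s1, s4}
AF (~a & p): least fixpoint, start Z0 = {s1, s4}, add states with every successor in Z. Z1 = {s0, s1, s4}; Z2 = {s0, s1, s3, s4}; Z3 = {s0, s1, s3, s4, s6}; fixed.
Sat(AF (~a & p)) = {s0, s1, s3, s4, s6}
A[b U AF (~a & p)]: least fixpoint, start Z0 = Sat(AF (~a & p)) = {s0, s1, s3, s4, s6}, add states in Sat(b) with every successor in Z. Already a fixed point.
Sat(A[b U AF (~a & p)]) = {s0, s1, s3, s4, s6}
AF A[b U AF (~a & p)]: least fixpoint, start Z0 = {s0, s1, s3, s4, s6}, add states with every successor in Z. Already a fixed point.
Sat(AF A[b U AF (~a & p)]) = {s0, s1, s3, s4, s6}
|Sat(AF A[b U AF (~a & p)])| = |{s0, s1, s3, s4, s6}| = 5.

5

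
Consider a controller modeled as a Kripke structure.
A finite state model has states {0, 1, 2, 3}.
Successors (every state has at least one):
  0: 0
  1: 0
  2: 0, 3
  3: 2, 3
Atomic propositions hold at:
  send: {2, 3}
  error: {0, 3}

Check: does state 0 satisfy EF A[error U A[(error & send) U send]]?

No

Sat(error & send) = {3}
A[(error & send) U send]: least fixpoint, start Z0 = Sat(send) = {2, 3}, add states in Sat(error & send) with every successor in Z. Already a fixed point.
Sat(A[(error & send) U send]) = {2, 3}
A[error U A[(error & send) U send]]: least fixpoint, start Z0 = Sat(A[(error & send) U send]) = {2, 3}, add states in Sat(error) with every successor in Z. Already a fixed point.
Sat(A[error U A[(error & send) U send]]) = {2, 3}
EF A[error U A[(error & send) U send]]: least fixpoint, start Z0 = {2, 3}, add states with some successor in Z. Already a fixed point.
Sat(EF A[error U A[(error & send) U send]]) = {2, 3}
0 ∉ Sat(EF A[error U A[(error & send) U send]]) = {2, 3}, so the formula does not hold at 0.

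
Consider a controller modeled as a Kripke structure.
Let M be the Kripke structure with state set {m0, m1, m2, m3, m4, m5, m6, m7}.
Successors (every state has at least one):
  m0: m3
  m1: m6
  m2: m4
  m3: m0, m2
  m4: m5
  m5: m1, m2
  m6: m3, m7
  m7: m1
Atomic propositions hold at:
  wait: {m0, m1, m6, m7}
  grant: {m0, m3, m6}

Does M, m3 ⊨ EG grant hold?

EG grant: greatest fixpoint, start Z0 = {m0, m3, m6}, keep only states in Sat with some successor in Z. Already a fixed point.
Sat(EG grant) = {m0, m3, m6}
m3 ∈ Sat(EG grant) = {m0, m3, m6}, so the formula holds at m3.

Yes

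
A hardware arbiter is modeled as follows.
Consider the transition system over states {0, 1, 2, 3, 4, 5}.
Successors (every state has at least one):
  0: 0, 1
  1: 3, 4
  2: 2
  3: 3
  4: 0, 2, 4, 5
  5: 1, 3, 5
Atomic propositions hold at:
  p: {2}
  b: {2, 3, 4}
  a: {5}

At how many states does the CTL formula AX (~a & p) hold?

Sat(~a) = {0, 1, 2, 3, 4}
Sat(~a & p) = {2}
Sat(AX (~a & p)) = {s : every successor in {2}} = {2}
|Sat(AX (~a & p))| = |{2}| = 1.

1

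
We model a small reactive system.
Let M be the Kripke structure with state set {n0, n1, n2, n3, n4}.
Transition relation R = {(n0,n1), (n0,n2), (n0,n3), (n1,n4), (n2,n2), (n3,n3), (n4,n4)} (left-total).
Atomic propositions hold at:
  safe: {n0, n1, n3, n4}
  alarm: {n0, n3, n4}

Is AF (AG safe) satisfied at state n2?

AG safe: greatest fixpoint, start Z0 = {n0, n1, n3, n4}, keep only states in Sat with every successor in Z. Z1 = {n1, n3, n4}; fixed.
Sat(AG safe) = {n1, n3, n4}
AF (AG safe): least fixpoint, start Z0 = {n1, n3, n4}, add states with every successor in Z. Already a fixed point.
Sat(AF (AG safe)) = {n1, n3, n4}
n2 ∉ Sat(AF (AG safe)) = {n1, n3, n4}, so the formula does not hold at n2.

No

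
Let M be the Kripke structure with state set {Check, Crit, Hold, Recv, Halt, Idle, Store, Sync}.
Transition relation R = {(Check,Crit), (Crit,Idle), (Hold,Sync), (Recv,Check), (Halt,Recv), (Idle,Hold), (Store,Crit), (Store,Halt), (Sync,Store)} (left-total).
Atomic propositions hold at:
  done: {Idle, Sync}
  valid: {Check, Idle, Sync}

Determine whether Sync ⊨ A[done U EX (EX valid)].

Sat(EX valid) = {s : some successor in {Check, Idle, Sync}} = {Crit, Hold, Recv}
Sat(EX (EX valid)) = {s : some successor in {Crit, Hold, Recv}} = {Check, Halt, Idle, Store}
A[done U EX (EX valid)]: least fixpoint, start Z0 = Sat(EX (EX valid)) = {Check, Halt, Idle, Store}, add states in Sat(done) with every successor in Z. Z1 = {Check, Halt, Idle, Store, Sync}; fixed.
Sat(A[done U EX (EX valid)]) = {Check, Halt, Idle, Store, Sync}
Sync ∈ Sat(A[done U EX (EX valid)]) = {Check, Halt, Idle, Store, Sync}, so the formula holds at Sync.

Yes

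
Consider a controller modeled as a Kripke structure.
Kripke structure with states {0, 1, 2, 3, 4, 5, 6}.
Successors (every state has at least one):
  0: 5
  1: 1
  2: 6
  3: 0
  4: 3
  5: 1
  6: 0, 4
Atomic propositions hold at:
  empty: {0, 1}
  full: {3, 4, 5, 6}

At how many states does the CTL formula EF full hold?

6

EF full: least fixpoint, start Z0 = {3, 4, 5, 6}, add states with some successor in Z. Z1 = {0, 2, 3, 4, 5, 6}; fixed.
Sat(EF full) = {0, 2, 3, 4, 5, 6}
|Sat(EF full)| = |{0, 2, 3, 4, 5, 6}| = 6.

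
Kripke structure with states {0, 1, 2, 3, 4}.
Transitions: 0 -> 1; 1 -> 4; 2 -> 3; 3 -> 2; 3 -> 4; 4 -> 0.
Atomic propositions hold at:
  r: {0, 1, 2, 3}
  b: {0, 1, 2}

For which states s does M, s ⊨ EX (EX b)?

{1, 2, 3, 4}

Sat(EX b) = {s : some successor in {0, 1, 2}} = {0, 3, 4}
Sat(EX (EX b)) = {s : some successor in {0, 3, 4}} = {1, 2, 3, 4}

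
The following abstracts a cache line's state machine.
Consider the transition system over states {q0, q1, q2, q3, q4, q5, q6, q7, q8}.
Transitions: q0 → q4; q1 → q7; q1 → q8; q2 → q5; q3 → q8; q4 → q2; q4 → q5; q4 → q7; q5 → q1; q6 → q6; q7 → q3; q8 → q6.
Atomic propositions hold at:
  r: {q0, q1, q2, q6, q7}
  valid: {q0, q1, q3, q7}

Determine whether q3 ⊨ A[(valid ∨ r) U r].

Sat(valid ∨ r) = {q0, q1, q2, q3, q6, q7}
A[(valid ∨ r) U r]: least fixpoint, start Z0 = Sat(r) = {q0, q1, q2, q6, q7}, add states in Sat(valid ∨ r) with every successor in Z. Already a fixed point.
Sat(A[(valid ∨ r) U r]) = {q0, q1, q2, q6, q7}
q3 ∉ Sat(A[(valid ∨ r) U r]) = {q0, q1, q2, q6, q7}, so the formula does not hold at q3.

No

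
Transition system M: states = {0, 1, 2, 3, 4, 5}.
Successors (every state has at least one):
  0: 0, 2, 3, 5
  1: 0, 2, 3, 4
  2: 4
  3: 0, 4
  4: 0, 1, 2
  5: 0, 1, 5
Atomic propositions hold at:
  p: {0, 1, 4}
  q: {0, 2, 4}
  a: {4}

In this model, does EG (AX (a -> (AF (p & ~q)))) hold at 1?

No

Sat(~q) = {1, 3, 5}
Sat(p & ~q) = {1}
AF (p & ~q): least fixpoint, start Z0 = {1}, add states with every successor in Z. Already a fixed point.
Sat(AF (p & ~q)) = {1}
Sat(a -> (AF (p & ~q))) = {0, 1, 2, 3, 5}
Sat(AX (a -> (AF (p & ~q)))) = {s : every successor in {0, 1, 2, 3, 5}} = {0, 4, 5}
EG (AX (a -> (AF (p & ~q)))): greatest fixpoint, start Z0 = {0, 4, 5}, keep only states in Sat with some successor in Z. Already a fixed point.
Sat(EG (AX (a -> (AF (p & ~q))))) = {0, 4, 5}
1 ∉ Sat(EG (AX (a -> (AF (p & ~q))))) = {0, 4, 5}, so the formula does not hold at 1.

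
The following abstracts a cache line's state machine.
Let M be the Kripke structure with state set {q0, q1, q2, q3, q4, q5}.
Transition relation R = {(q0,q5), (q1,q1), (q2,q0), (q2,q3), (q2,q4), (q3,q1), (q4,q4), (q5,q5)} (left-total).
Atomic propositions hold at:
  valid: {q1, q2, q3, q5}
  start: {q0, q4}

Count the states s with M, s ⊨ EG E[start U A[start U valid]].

5

A[start U valid]: least fixpoint, start Z0 = Sat(valid) = {q1, q2, q3, q5}, add states in Sat(start) with every successor in Z. Z1 = {q0, q1, q2, q3, q5}; fixed.
Sat(A[start U valid]) = {q0, q1, q2, q3, q5}
E[start U A[start U valid]]: least fixpoint, start Z0 = Sat(A[start U valid]) = {q0, q1, q2, q3, q5}, add states in Sat(start) with some successor in Z. Already a fixed point.
Sat(E[start U A[start U valid]]) = {q0, q1, q2, q3, q5}
EG E[start U A[start U valid]]: greatest fixpoint, start Z0 = {q0, q1, q2, q3, q5}, keep only states in Sat with some successor in Z. Already a fixed point.
Sat(EG E[start U A[start U valid]]) = {q0, q1, q2, q3, q5}
|Sat(EG E[start U A[start U valid]])| = |{q0, q1, q2, q3, q5}| = 5.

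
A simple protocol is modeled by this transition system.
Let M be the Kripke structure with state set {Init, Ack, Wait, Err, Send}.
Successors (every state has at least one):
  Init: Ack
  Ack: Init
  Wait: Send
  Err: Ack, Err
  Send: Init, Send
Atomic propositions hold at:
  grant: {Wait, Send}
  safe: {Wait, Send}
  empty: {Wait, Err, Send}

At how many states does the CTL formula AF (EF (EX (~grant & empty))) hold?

1

Sat(~grant) = {Init, Ack, Err}
Sat(~grant & empty) = {Err}
Sat(EX (~grant & empty)) = {s : some successor in {Err}} = {Err}
EF (EX (~grant & empty)): least fixpoint, start Z0 = {Err}, add states with some successor in Z. Already a fixed point.
Sat(EF (EX (~grant & empty))) = {Err}
AF (EF (EX (~grant & empty))): least fixpoint, start Z0 = {Err}, add states with every successor in Z. Already a fixed point.
Sat(AF (EF (EX (~grant & empty)))) = {Err}
|Sat(AF (EF (EX (~grant & empty))))| = |{Err}| = 1.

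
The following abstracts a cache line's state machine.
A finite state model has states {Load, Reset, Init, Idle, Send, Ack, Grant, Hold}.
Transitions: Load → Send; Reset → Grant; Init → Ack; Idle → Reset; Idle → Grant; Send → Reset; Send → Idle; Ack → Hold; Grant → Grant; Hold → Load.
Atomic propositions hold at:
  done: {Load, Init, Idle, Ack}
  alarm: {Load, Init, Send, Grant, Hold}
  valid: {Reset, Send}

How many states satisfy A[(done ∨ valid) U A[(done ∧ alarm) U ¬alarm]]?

6

Sat(done ∨ valid) = {Load, Reset, Init, Idle, Send, Ack}
Sat(done ∧ alarm) = {Load, Init}
Sat(¬alarm) = {Reset, Idle, Ack}
A[(done ∧ alarm) U ¬alarm]: least fixpoint, start Z0 = Sat(¬alarm) = {Reset, Idle, Ack}, add states in Sat(done ∧ alarm) with every successor in Z. Z1 = {Reset, Init, Idle, Ack}; fixed.
Sat(A[(done ∧ alarm) U ¬alarm]) = {Reset, Init, Idle, Ack}
A[(done ∨ valid) U A[(done ∧ alarm) U ¬alarm]]: least fixpoint, start Z0 = Sat(A[(done ∧ alarm) U ¬alarm]) = {Reset, Init, Idle, Ack}, add states in Sat(done ∨ valid) with every successor in Z. Z1 = {Reset, Init, Idle, Send, Ack}; Z2 = {Load, Reset, Init, Idle, Send, Ack}; fixed.
Sat(A[(done ∨ valid) U A[(done ∧ alarm) U ¬alarm]]) = {Load, Reset, Init, Idle, Send, Ack}
|Sat(A[(done ∨ valid) U A[(done ∧ alarm) U ¬alarm]])| = |{Load, Reset, Init, Idle, Send, Ack}| = 6.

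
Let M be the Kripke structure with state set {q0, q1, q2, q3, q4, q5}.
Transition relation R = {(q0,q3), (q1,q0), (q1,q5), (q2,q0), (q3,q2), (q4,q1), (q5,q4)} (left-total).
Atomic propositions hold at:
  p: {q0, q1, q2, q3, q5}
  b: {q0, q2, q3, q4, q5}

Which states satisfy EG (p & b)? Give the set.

{q0, q2, q3}

Sat(p & b) = {q0, q2, q3, q5}
EG (p & b): greatest fixpoint, start Z0 = {q0, q2, q3, q5}, keep only states in Sat with some successor in Z. Z1 = {q0, q2, q3}; fixed.
Sat(EG (p & b)) = {q0, q2, q3}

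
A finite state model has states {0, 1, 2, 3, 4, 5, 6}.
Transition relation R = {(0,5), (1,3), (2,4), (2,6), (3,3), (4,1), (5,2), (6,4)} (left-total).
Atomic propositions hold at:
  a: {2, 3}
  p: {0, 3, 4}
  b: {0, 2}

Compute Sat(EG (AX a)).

Sat(AX a) = {s : every successor in {2, 3}} = {1, 3, 5}
EG (AX a): greatest fixpoint, start Z0 = {1, 3, 5}, keep only states in Sat with some successor in Z. Z1 = {1, 3}; fixed.
Sat(EG (AX a)) = {1, 3}

{1, 3}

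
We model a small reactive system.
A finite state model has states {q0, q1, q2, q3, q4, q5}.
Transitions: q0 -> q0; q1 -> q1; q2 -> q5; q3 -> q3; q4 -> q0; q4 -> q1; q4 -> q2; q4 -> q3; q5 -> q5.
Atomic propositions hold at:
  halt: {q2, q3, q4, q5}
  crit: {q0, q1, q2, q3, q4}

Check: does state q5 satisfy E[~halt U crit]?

Sat(~halt) = {q0, q1}
E[~halt U crit]: least fixpoint, start Z0 = Sat(crit) = {q0, q1, q2, q3, q4}, add states in Sat(~halt) with some successor in Z. Already a fixed point.
Sat(E[~halt U crit]) = {q0, q1, q2, q3, q4}
q5 ∉ Sat(E[~halt U crit]) = {q0, q1, q2, q3, q4}, so the formula does not hold at q5.

No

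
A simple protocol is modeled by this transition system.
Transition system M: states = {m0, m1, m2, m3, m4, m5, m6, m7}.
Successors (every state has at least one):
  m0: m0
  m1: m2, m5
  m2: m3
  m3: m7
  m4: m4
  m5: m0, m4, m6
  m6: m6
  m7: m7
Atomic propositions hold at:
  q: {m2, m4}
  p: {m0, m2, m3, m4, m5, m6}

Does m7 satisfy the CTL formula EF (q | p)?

Sat(q | p) = {m0, m2, m3, m4, m5, m6}
EF (q | p): least fixpoint, start Z0 = {m0, m2, m3, m4, m5, m6}, add states with some successor in Z. Z1 = {m0, m1, m2, m3, m4, m5, m6}; fixed.
Sat(EF (q | p)) = {m0, m1, m2, m3, m4, m5, m6}
m7 ∉ Sat(EF (q | p)) = {m0, m1, m2, m3, m4, m5, m6}, so the formula does not hold at m7.

No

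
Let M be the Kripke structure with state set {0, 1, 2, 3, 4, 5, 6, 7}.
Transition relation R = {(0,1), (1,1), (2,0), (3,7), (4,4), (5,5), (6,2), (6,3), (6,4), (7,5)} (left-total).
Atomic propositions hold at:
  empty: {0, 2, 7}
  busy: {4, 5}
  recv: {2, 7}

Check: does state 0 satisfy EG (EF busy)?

No

EF busy: least fixpoint, start Z0 = {4, 5}, add states with some successor in Z. Z1 = {4, 5, 6, 7}; Z2 = {3, 4, 5, 6, 7}; fixed.
Sat(EF busy) = {3, 4, 5, 6, 7}
EG (EF busy): greatest fixpoint, start Z0 = {3, 4, 5, 6, 7}, keep only states in Sat with some successor in Z. Already a fixed point.
Sat(EG (EF busy)) = {3, 4, 5, 6, 7}
0 ∉ Sat(EG (EF busy)) = {3, 4, 5, 6, 7}, so the formula does not hold at 0.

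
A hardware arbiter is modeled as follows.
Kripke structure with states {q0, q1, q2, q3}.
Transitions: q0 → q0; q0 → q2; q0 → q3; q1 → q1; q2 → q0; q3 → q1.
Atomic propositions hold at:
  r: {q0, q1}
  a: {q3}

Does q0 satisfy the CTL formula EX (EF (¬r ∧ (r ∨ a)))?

Sat(¬r) = {q2, q3}
Sat(r ∨ a) = {q0, q1, q3}
Sat(¬r ∧ (r ∨ a)) = {q3}
EF (¬r ∧ (r ∨ a)): least fixpoint, start Z0 = {q3}, add states with some successor in Z. Z1 = {q0, q3}; Z2 = {q0, q2, q3}; fixed.
Sat(EF (¬r ∧ (r ∨ a))) = {q0, q2, q3}
Sat(EX (EF (¬r ∧ (r ∨ a)))) = {s : some successor in {q0, q2, q3}} = {q0, q2}
q0 ∈ Sat(EX (EF (¬r ∧ (r ∨ a)))) = {q0, q2}, so the formula holds at q0.

Yes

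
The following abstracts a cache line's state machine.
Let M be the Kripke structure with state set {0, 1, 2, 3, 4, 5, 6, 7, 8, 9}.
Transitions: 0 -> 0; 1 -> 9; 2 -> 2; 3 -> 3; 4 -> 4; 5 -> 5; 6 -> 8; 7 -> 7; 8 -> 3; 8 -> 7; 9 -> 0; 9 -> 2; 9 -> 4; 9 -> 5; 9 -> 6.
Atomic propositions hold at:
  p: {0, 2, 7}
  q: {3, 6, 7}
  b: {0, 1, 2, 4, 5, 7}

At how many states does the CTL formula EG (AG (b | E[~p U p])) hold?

Sat(~p) = {1, 3, 4, 5, 6, 8, 9}
E[~p U p]: least fixpoint, start Z0 = Sat(p) = {0, 2, 7}, add states in Sat(~p) with some successor in Z. Z1 = {0, 2, 7, 8, 9}; Z2 = {0, 1, 2, 6, 7, 8, 9}; fixed.
Sat(E[~p U p]) = {0, 1, 2, 6, 7, 8, 9}
Sat(b | E[~p U p]) = {0, 1, 2, 4, 5, 6, 7, 8, 9}
AG (b | E[~p U p]): greatest fixpoint, start Z0 = {0, 1, 2, 4, 5, 6, 7, 8, 9}, keep only states in Sat with every successor in Z. Z1 = {0, 1, 2, 4, 5, 6, 7, 9}; Z2 = {0, 1, 2, 4, 5, 7, 9}; Z3 = {0, 1, 2, 4, 5, 7}; Z4 = {0, 2, 4, 5, 7}; fixed.
Sat(AG (b | E[~p U p])) = {0, 2, 4, 5, 7}
EG (AG (b | E[~p U p])): greatest fixpoint, start Z0 = {0, 2, 4, 5, 7}, keep only states in Sat with some successor in Z. Already a fixed point.
Sat(EG (AG (b | E[~p U p]))) = {0, 2, 4, 5, 7}
|Sat(EG (AG (b | E[~p U p])))| = |{0, 2, 4, 5, 7}| = 5.

5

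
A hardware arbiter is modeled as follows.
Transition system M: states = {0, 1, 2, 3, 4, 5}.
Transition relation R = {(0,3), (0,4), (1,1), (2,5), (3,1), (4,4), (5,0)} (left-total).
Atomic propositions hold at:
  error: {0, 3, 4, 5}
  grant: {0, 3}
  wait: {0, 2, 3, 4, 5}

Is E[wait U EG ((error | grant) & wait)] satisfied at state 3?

Sat(error | grant) = {0, 3, 4, 5}
Sat((error | grant) & wait) = {0, 3, 4, 5}
EG ((error | grant) & wait): greatest fixpoint, start Z0 = {0, 3, 4, 5}, keep only states in Sat with some successor in Z. Z1 = {0, 4, 5}; fixed.
Sat(EG ((error | grant) & wait)) = {0, 4, 5}
E[wait U EG ((error | grant) & wait)]: least fixpoint, start Z0 = Sat(EG ((error | grant) & wait)) = {0, 4, 5}, add states in Sat(wait) with some successor in Z. Z1 = {0, 2, 4, 5}; fixed.
Sat(E[wait U EG ((error | grant) & wait)]) = {0, 2, 4, 5}
3 ∉ Sat(E[wait U EG ((error | grant) & wait)]) = {0, 2, 4, 5}, so the formula does not hold at 3.

No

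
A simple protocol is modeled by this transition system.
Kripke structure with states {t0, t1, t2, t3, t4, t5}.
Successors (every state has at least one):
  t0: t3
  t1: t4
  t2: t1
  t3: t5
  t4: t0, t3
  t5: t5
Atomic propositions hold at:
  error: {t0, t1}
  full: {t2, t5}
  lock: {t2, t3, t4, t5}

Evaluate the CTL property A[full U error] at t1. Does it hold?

A[full U error]: least fixpoint, start Z0 = Sat(error) = {t0, t1}, add states in Sat(full) with every successor in Z. Z1 = {t0, t1, t2}; fixed.
Sat(A[full U error]) = {t0, t1, t2}
t1 ∈ Sat(A[full U error]) = {t0, t1, t2}, so the formula holds at t1.

Yes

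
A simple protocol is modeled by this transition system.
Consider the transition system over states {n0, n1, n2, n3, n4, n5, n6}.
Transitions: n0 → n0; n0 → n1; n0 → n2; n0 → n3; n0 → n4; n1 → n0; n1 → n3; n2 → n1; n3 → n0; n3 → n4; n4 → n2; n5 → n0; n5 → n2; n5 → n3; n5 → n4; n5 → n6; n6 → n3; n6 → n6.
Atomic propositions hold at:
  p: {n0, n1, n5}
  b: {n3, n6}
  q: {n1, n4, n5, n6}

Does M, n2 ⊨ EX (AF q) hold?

AF q: least fixpoint, start Z0 = {n1, n4, n5, n6}, add states with every successor in Z. Z1 = {n1, n2, n4, n5, n6}; fixed.
Sat(AF q) = {n1, n2, n4, n5, n6}
Sat(EX (AF q)) = {s : some successor in {n1, n2, n4, n5, n6}} = {n0, n2, n3, n4, n5, n6}
n2 ∈ Sat(EX (AF q)) = {n0, n2, n3, n4, n5, n6}, so the formula holds at n2.

Yes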